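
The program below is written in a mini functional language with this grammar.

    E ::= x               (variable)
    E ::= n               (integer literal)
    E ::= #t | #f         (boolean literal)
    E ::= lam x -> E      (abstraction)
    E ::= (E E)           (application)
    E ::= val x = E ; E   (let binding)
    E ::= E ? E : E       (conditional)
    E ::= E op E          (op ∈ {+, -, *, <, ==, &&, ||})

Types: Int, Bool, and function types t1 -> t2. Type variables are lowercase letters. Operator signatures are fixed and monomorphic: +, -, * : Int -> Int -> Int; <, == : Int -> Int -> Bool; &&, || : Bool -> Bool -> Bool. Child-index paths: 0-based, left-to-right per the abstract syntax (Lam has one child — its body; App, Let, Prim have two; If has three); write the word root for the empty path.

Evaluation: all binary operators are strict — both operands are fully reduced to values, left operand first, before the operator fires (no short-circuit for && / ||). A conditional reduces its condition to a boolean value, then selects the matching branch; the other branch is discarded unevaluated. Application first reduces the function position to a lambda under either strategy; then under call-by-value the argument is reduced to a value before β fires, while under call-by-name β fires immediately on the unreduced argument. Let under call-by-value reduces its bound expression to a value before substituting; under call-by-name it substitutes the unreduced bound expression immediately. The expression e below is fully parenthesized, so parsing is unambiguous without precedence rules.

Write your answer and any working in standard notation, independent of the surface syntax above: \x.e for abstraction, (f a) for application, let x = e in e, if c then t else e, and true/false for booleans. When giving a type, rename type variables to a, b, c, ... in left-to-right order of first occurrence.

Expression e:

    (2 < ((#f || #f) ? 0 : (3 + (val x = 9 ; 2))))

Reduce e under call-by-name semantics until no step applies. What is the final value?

Answer: true

Derivation:
step 0: (2 < (if (false || false) then 0 else (3 + (let x = 9 in 2))))
step 1: [delta@1.0] (2 < (if false then 0 else (3 + (let x = 9 in 2))))
step 2: [if@1] (2 < (3 + (let x = 9 in 2)))
step 3: [let@1.1] (2 < (3 + 2))
step 4: [delta@1] (2 < 5)
step 5: [delta@root] true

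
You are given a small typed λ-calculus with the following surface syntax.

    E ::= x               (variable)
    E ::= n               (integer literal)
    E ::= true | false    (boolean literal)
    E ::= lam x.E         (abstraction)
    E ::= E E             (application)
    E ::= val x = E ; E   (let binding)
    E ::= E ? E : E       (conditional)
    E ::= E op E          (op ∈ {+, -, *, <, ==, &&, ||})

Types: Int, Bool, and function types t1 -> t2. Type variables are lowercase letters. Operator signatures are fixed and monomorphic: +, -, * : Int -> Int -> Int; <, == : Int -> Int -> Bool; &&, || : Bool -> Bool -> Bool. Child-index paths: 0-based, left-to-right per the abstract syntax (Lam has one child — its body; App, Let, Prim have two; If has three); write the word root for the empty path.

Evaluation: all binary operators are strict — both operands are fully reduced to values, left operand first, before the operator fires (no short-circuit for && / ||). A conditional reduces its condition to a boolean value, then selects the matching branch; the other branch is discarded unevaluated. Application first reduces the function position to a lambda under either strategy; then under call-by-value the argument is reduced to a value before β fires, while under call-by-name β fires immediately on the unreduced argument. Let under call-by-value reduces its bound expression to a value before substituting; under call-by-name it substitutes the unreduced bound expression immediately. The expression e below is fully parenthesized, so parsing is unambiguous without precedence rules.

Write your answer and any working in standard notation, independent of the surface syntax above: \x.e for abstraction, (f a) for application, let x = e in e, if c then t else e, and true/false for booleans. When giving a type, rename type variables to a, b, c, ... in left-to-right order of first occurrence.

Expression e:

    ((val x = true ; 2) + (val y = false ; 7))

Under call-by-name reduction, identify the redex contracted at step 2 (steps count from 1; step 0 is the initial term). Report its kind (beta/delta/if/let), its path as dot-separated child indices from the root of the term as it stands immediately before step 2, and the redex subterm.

Working:
step 0: ((let x = true in 2) + (let y = false in 7))
step 1: [let@0] (2 + (let y = false in 7))
step 2: [let@1] (2 + 7)

Answer: let at 1 : (let y = false in 7)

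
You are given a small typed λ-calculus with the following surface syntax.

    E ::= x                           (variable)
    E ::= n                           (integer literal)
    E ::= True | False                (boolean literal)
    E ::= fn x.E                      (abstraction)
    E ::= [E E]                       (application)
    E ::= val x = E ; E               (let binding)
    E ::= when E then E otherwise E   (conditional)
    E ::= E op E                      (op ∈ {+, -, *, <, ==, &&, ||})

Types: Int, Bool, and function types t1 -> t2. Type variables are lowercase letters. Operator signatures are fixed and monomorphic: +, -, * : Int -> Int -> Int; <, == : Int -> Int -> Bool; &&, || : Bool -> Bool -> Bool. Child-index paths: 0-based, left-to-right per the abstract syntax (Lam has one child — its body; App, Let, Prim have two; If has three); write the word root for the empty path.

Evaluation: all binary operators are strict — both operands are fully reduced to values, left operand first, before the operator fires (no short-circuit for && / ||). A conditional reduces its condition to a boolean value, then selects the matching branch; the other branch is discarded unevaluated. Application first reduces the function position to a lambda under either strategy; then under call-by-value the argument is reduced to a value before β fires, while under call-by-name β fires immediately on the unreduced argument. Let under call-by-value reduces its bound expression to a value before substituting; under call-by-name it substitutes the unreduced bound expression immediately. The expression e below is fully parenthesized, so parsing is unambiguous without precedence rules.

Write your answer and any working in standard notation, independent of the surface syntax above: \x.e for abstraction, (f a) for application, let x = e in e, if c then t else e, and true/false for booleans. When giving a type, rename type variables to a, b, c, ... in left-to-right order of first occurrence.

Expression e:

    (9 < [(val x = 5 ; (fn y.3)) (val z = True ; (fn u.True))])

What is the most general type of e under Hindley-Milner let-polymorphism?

Working:
  unify Int ~ Int
let x : Int
\y._ : a -> Int
let z : Bool
\u._ : b -> Bool
  unify a -> Int ~ (b -> Bool) -> c
  unify a ~ b -> Bool
  unify Int ~ c
_ _ : Int
  unify Int ~ Int

Answer: Bool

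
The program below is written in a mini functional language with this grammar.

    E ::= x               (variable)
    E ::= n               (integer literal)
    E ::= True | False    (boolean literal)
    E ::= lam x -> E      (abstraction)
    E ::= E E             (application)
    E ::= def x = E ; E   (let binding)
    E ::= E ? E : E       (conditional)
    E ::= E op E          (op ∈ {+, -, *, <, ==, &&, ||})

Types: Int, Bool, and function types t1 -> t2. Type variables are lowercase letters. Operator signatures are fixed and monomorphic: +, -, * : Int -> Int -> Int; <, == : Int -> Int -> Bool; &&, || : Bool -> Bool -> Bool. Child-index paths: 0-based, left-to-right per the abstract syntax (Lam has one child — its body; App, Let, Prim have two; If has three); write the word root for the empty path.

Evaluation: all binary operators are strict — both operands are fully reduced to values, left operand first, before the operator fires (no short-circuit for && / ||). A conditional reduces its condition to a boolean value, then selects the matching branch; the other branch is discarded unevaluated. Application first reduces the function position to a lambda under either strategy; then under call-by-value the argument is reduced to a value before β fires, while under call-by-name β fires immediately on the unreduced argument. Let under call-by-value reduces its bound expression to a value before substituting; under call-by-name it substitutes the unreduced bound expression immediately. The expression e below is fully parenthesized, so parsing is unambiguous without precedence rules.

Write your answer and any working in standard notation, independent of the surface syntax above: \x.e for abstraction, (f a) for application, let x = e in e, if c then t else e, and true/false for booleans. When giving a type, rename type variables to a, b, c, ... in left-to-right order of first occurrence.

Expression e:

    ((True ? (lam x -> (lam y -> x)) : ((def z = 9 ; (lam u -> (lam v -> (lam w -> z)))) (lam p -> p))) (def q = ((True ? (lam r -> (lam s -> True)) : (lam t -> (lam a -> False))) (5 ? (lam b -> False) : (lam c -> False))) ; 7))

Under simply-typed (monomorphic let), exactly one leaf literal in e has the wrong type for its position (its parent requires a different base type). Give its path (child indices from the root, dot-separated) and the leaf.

Derivation:
  unify Bool ~ Bool
x : a
\y._ : b -> a
\x._ : a -> b -> a
let z : Int
z : Int
\w._ : e -> Int
\v._ : d -> e -> Int
\u._ : c -> d -> e -> Int
p : f
\p._ : f -> f
  unify c -> d -> e -> Int ~ (f -> f) -> g
  unify c ~ f -> f
  unify d -> e -> Int ~ g
_ _ : d -> e -> Int
  unify a -> b -> a ~ d -> e -> Int
  unify a ~ d
  unify b -> d ~ e -> Int
  unify b ~ e
  unify d ~ Int
  unify Bool ~ Bool
\s._ : i -> Bool
\r._ : h -> i -> Bool
\a._ : k -> Bool
\t._ : j -> k -> Bool
  unify h -> i -> Bool ~ j -> k -> Bool
  unify h ~ j
  unify i -> Bool ~ k -> Bool
  unify i ~ k
  unify Bool ~ Bool
  unify Int ~ Bool
  FAIL: mismatch Int ~ Bool

Answer: 1.0.1.0 : 5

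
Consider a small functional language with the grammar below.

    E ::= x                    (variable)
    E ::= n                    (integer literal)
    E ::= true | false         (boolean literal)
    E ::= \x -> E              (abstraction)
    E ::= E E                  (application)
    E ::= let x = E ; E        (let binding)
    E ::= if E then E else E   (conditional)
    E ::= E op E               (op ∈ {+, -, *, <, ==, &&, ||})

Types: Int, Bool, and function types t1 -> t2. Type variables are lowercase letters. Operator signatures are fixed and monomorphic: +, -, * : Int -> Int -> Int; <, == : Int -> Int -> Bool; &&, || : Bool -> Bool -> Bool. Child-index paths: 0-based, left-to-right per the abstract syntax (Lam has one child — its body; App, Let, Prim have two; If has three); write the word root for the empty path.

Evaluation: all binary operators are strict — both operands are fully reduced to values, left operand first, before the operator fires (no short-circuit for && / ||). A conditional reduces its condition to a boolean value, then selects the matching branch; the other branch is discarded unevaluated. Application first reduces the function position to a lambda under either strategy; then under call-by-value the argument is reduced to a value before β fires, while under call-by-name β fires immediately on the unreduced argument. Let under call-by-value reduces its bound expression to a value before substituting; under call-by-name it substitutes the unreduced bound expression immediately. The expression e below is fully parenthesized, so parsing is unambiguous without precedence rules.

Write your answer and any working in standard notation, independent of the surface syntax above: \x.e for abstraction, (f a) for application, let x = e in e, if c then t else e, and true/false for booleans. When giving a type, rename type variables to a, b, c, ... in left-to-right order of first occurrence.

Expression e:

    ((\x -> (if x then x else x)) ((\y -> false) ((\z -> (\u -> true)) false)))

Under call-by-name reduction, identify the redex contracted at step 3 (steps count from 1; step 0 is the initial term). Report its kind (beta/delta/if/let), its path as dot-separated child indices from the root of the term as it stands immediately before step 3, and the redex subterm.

Derivation:
step 0: ((\x.(if x then x else x)) ((\y.false) ((\z.(\u.true)) false)))
step 1: [beta@root] (if ((\y.false) ((\z.(\u.true)) false)) then ((\y.false) ((\z.(\u.true)) false)) else ((\y.false) ((\z.(\u.true)) false)))
step 2: [beta@0] (if false then ((\y.false) ((\z.(\u.true)) false)) else ((\y.false) ((\z.(\u.true)) false)))
step 3: [if@root] ((\y.false) ((\z.(\u.true)) false))

Answer: if at root : (if false then ((\y.false) ((\z.(\u.true)) false)) else ((\y.false) ((\z.(\u.true)) false)))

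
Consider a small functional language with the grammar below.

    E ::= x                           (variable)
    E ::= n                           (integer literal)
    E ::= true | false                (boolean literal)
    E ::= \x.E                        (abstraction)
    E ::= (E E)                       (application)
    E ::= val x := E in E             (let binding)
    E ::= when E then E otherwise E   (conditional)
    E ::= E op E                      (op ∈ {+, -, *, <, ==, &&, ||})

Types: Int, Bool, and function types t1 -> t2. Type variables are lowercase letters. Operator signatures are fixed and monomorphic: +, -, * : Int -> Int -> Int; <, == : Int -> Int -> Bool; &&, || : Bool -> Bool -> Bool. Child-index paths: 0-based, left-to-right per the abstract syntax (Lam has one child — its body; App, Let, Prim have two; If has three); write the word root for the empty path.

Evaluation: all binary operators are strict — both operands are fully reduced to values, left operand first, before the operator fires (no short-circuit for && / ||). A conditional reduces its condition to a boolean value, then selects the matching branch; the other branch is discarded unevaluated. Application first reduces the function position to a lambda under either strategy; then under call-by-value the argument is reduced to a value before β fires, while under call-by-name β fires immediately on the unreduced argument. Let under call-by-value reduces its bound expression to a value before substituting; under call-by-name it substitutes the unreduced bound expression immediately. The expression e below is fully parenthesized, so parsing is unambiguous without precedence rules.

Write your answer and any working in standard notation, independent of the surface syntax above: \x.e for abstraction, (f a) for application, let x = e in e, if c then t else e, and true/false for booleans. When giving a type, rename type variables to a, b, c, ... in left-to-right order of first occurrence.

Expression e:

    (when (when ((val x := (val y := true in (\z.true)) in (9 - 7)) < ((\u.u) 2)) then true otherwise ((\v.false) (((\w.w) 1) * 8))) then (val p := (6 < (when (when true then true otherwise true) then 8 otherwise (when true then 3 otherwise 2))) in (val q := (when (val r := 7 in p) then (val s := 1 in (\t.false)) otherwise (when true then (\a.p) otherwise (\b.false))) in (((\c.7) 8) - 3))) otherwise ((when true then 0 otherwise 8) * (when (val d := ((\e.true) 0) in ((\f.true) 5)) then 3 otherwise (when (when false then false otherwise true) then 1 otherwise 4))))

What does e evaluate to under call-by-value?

Trace:
step 0: (if (if ((let x = (let y = true in (\z.true)) in (9 - 7)) < ((\u.u) 2)) then true else ((\v.false) (((\w.w) 1) * 8))) then (let p = (6 < (if (if true then true else true) then 8 else (if true then 3 else 2))) in (let q = (if (let r = 7 in p) then (let s = 1 in (\t.false)) else (if true then (\a.p) else (\b.false))) in (((\c.7) 8) - 3))) else ((if true then 0 else 8) * (if (let d = ((\e.true) 0) in ((\f.true) 5)) then 3 else (if (if false then false else true) then 1 else 4))))
step 1: [let@0.0.0.0] (if (if ((let x = (\z.true) in (9 - 7)) < ((\u.u) 2)) then true else ((\v.false) (((\w.w) 1) * 8))) then (let p = (6 < (if (if true then true else true) then 8 else (if true then 3 else 2))) in (let q = (if (let r = 7 in p) then (let s = 1 in (\t.false)) else (if true then (\a.p) else (\b.false))) in (((\c.7) 8) - 3))) else ((if true then 0 else 8) * (if (let d = ((\e.true) 0) in ((\f.true) 5)) then 3 else (if (if false then false else true) then 1 else 4))))
step 2: [let@0.0.0] (if (if ((9 - 7) < ((\u.u) 2)) then true else ((\v.false) (((\w.w) 1) * 8))) then (let p = (6 < (if (if true then true else true) then 8 else (if true then 3 else 2))) in (let q = (if (let r = 7 in p) then (let s = 1 in (\t.false)) else (if true then (\a.p) else (\b.false))) in (((\c.7) 8) - 3))) else ((if true then 0 else 8) * (if (let d = ((\e.true) 0) in ((\f.true) 5)) then 3 else (if (if false then false else true) then 1 else 4))))
step 3: [delta@0.0.0] (if (if (2 < ((\u.u) 2)) then true else ((\v.false) (((\w.w) 1) * 8))) then (let p = (6 < (if (if true then true else true) then 8 else (if true then 3 else 2))) in (let q = (if (let r = 7 in p) then (let s = 1 in (\t.false)) else (if true then (\a.p) else (\b.false))) in (((\c.7) 8) - 3))) else ((if true then 0 else 8) * (if (let d = ((\e.true) 0) in ((\f.true) 5)) then 3 else (if (if false then false else true) then 1 else 4))))
step 4: [beta@0.0.1] (if (if (2 < 2) then true else ((\v.false) (((\w.w) 1) * 8))) then (let p = (6 < (if (if true then true else true) then 8 else (if true then 3 else 2))) in (let q = (if (let r = 7 in p) then (let s = 1 in (\t.false)) else (if true then (\a.p) else (\b.false))) in (((\c.7) 8) - 3))) else ((if true then 0 else 8) * (if (let d = ((\e.true) 0) in ((\f.true) 5)) then 3 else (if (if false then false else true) then 1 else 4))))
step 5: [delta@0.0] (if (if false then true else ((\v.false) (((\w.w) 1) * 8))) then (let p = (6 < (if (if true then true else true) then 8 else (if true then 3 else 2))) in (let q = (if (let r = 7 in p) then (let s = 1 in (\t.false)) else (if true then (\a.p) else (\b.false))) in (((\c.7) 8) - 3))) else ((if true then 0 else 8) * (if (let d = ((\e.true) 0) in ((\f.true) 5)) then 3 else (if (if false then false else true) then 1 else 4))))
step 6: [if@0] (if ((\v.false) (((\w.w) 1) * 8)) then (let p = (6 < (if (if true then true else true) then 8 else (if true then 3 else 2))) in (let q = (if (let r = 7 in p) then (let s = 1 in (\t.false)) else (if true then (\a.p) else (\b.false))) in (((\c.7) 8) - 3))) else ((if true then 0 else 8) * (if (let d = ((\e.true) 0) in ((\f.true) 5)) then 3 else (if (if false then false else true) then 1 else 4))))
step 7: [beta@0.1.0] (if ((\v.false) (1 * 8)) then (let p = (6 < (if (if true then true else true) then 8 else (if true then 3 else 2))) in (let q = (if (let r = 7 in p) then (let s = 1 in (\t.false)) else (if true then (\a.p) else (\b.false))) in (((\c.7) 8) - 3))) else ((if true then 0 else 8) * (if (let d = ((\e.true) 0) in ((\f.true) 5)) then 3 else (if (if false then false else true) then 1 else 4))))
step 8: [delta@0.1] (if ((\v.false) 8) then (let p = (6 < (if (if true then true else true) then 8 else (if true then 3 else 2))) in (let q = (if (let r = 7 in p) then (let s = 1 in (\t.false)) else (if true then (\a.p) else (\b.false))) in (((\c.7) 8) - 3))) else ((if true then 0 else 8) * (if (let d = ((\e.true) 0) in ((\f.true) 5)) then 3 else (if (if false then false else true) then 1 else 4))))
step 9: [beta@0] (if false then (let p = (6 < (if (if true then true else true) then 8 else (if true then 3 else 2))) in (let q = (if (let r = 7 in p) then (let s = 1 in (\t.false)) else (if true then (\a.p) else (\b.false))) in (((\c.7) 8) - 3))) else ((if true then 0 else 8) * (if (let d = ((\e.true) 0) in ((\f.true) 5)) then 3 else (if (if false then false else true) then 1 else 4))))
step 10: [if@root] ((if true then 0 else 8) * (if (let d = ((\e.true) 0) in ((\f.true) 5)) then 3 else (if (if false then false else true) then 1 else 4)))
step 11: [if@0] (0 * (if (let d = ((\e.true) 0) in ((\f.true) 5)) then 3 else (if (if false then false else true) then 1 else 4)))
step 12: [beta@1.0.0] (0 * (if (let d = true in ((\f.true) 5)) then 3 else (if (if false then false else true) then 1 else 4)))
step 13: [let@1.0] (0 * (if ((\f.true) 5) then 3 else (if (if false then false else true) then 1 else 4)))
step 14: [beta@1.0] (0 * (if true then 3 else (if (if false then false else true) then 1 else 4)))
step 15: [if@1] (0 * 3)
step 16: [delta@root] 0

Answer: 0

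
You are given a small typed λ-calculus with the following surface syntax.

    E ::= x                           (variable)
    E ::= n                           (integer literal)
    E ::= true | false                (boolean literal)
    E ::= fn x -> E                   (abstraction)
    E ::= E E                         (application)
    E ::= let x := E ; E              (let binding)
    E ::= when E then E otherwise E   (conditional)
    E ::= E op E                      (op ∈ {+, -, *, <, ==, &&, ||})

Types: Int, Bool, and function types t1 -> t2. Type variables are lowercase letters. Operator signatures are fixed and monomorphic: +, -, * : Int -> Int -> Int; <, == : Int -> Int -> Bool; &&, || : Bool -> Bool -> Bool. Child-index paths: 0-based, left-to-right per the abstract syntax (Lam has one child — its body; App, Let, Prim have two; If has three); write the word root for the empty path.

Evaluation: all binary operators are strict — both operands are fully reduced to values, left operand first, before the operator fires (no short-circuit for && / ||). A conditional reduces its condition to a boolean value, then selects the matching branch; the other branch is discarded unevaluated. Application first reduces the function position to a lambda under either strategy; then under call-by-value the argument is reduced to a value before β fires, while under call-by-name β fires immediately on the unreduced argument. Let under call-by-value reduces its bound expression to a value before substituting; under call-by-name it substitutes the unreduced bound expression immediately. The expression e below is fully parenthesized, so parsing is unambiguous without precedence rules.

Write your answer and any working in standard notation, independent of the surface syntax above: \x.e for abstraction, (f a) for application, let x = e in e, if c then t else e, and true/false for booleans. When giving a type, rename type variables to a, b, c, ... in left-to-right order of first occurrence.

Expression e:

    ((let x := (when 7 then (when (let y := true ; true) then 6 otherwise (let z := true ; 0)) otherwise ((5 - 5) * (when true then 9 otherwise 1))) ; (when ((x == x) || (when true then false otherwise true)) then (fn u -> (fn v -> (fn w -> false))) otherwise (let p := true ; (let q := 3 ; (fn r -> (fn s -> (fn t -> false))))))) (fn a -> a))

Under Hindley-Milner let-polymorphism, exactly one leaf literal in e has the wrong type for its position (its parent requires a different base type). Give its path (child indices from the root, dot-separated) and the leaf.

Working:
  unify Int ~ Bool
  FAIL: mismatch Int ~ Bool

Answer: 0.0.0 : 7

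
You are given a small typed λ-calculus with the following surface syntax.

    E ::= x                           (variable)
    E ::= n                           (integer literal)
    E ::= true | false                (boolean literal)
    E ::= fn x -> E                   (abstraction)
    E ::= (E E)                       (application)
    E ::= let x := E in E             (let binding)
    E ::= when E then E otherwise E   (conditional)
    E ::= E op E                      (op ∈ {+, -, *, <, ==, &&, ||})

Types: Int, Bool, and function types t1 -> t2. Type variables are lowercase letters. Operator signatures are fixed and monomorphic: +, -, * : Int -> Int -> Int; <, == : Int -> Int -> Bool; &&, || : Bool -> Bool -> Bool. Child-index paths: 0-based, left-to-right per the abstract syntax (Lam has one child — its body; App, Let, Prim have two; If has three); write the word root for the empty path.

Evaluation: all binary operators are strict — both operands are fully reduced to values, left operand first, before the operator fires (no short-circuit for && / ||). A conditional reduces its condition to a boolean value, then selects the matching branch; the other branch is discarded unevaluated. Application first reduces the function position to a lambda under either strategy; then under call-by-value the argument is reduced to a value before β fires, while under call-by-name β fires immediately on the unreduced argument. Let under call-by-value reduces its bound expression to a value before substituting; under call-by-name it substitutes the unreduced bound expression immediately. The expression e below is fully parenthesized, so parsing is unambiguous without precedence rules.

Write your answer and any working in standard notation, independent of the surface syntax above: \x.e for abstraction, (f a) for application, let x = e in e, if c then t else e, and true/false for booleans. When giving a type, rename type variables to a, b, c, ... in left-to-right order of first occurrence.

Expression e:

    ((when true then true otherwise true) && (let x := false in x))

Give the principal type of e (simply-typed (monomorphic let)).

Answer: Bool

Working:
  unify Bool ~ Bool
  unify Bool ~ Bool
  unify Bool ~ Bool
let x : Bool
x : Bool
  unify Bool ~ Bool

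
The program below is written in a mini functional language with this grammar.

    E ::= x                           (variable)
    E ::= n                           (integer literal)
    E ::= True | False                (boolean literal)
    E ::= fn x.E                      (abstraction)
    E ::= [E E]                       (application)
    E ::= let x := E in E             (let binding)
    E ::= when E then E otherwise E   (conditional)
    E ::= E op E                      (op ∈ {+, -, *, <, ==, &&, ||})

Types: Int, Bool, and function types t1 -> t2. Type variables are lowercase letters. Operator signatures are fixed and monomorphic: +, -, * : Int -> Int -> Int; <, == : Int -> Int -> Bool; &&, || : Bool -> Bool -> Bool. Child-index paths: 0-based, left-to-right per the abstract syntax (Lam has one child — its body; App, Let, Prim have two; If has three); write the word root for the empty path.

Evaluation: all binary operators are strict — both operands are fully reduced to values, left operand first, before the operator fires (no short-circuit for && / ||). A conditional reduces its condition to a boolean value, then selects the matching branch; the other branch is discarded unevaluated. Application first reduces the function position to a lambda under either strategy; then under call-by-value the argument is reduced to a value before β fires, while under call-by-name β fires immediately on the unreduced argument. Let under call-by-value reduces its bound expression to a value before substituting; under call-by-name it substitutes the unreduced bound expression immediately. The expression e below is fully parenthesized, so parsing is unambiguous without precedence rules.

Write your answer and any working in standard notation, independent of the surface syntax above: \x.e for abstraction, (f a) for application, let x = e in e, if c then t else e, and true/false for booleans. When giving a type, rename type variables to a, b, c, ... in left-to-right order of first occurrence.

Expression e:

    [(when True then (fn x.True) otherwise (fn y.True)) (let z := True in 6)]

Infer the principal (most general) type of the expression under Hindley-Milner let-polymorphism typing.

Answer: Bool

Derivation:
  unify Bool ~ Bool
\x._ : a -> Bool
\y._ : b -> Bool
  unify a -> Bool ~ b -> Bool
  unify a ~ b
  unify Bool ~ Bool
let z : Bool
  unify b -> Bool ~ Int -> c
  unify b ~ Int
  unify Bool ~ c
_ _ : Bool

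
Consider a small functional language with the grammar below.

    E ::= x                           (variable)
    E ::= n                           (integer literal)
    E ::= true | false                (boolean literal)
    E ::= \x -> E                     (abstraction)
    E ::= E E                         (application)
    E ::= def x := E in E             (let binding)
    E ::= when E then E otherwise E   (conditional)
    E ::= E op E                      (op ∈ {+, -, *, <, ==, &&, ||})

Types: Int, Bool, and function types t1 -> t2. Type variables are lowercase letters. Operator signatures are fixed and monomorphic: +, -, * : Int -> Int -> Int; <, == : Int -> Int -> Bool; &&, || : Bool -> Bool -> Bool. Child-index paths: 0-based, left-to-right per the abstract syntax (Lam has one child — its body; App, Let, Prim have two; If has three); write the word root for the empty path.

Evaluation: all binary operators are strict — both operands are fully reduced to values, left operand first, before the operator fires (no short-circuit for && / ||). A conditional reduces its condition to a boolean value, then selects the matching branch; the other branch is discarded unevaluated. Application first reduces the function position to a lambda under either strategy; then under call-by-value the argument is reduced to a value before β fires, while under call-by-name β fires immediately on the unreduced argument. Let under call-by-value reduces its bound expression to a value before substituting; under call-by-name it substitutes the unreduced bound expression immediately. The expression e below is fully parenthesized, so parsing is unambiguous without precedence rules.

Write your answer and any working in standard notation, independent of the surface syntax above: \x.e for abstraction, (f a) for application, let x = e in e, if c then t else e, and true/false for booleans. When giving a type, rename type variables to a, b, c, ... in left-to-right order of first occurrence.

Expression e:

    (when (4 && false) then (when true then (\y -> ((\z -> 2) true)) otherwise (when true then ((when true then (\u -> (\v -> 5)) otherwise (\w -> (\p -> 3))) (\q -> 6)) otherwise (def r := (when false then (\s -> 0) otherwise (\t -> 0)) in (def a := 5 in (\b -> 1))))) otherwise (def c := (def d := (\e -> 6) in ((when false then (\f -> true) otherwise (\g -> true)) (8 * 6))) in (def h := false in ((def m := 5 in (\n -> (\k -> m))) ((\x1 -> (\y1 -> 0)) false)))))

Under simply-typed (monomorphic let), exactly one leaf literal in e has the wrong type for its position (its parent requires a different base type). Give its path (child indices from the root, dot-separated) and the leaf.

Derivation:
  unify Int ~ Bool
  FAIL: mismatch Int ~ Bool

Answer: 0.0 : 4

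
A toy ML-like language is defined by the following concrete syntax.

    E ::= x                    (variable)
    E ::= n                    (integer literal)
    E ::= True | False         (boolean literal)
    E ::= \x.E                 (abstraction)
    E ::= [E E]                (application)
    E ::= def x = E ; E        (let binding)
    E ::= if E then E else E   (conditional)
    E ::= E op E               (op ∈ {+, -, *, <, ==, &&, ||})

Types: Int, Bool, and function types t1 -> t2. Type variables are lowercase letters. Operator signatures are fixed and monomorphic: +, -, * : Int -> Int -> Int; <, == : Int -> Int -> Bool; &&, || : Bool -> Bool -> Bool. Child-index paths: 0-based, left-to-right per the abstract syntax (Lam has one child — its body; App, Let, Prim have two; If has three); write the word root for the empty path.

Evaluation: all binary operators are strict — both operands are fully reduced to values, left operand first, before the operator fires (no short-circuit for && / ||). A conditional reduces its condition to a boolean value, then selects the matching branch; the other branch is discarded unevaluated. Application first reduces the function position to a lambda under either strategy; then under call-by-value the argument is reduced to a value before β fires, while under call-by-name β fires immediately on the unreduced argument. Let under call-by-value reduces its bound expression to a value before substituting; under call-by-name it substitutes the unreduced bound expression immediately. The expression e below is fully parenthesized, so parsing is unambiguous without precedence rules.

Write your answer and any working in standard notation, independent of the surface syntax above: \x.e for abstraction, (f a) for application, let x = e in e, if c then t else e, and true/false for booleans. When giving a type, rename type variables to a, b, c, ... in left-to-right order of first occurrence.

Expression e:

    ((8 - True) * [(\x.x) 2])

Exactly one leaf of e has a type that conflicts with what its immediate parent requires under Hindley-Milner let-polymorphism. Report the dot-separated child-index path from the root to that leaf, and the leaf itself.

Derivation:
  unify Int ~ Int
  unify Bool ~ Int
  FAIL: mismatch Bool ~ Int

Answer: 0.1 : true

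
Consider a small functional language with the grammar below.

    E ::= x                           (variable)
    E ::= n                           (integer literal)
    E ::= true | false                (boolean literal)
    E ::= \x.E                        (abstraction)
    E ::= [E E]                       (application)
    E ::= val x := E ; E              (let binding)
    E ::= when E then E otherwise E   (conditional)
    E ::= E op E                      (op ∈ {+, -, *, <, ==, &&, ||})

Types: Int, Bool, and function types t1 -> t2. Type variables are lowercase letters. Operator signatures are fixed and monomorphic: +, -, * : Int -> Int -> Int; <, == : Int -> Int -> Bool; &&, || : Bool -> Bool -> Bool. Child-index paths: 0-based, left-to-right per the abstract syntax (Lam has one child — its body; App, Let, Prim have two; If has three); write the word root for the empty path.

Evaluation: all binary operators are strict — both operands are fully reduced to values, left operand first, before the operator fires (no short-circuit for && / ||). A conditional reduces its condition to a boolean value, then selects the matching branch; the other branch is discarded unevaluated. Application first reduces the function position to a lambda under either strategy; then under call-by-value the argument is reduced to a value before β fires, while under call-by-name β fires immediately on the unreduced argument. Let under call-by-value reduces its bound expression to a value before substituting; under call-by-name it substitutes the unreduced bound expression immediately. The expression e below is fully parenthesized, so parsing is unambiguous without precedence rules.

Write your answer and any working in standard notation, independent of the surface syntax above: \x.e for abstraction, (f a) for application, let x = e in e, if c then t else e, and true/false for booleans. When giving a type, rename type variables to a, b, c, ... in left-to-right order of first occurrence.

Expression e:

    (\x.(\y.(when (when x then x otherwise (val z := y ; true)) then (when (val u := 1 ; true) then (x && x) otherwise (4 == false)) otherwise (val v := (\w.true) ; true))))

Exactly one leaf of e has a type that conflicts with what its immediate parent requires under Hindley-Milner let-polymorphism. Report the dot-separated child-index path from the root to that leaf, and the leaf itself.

Answer: 0.0.1.2.1 : false

Trace:
x : a
  unify a ~ Bool
x : Bool
y : b
let z : b
  unify Bool ~ Bool
  unify Bool ~ Bool
let u : Int
  unify Bool ~ Bool
x : Bool
  unify Bool ~ Bool
x : Bool
  unify Bool ~ Bool
  unify Int ~ Int
  unify Bool ~ Int
  FAIL: mismatch Bool ~ Int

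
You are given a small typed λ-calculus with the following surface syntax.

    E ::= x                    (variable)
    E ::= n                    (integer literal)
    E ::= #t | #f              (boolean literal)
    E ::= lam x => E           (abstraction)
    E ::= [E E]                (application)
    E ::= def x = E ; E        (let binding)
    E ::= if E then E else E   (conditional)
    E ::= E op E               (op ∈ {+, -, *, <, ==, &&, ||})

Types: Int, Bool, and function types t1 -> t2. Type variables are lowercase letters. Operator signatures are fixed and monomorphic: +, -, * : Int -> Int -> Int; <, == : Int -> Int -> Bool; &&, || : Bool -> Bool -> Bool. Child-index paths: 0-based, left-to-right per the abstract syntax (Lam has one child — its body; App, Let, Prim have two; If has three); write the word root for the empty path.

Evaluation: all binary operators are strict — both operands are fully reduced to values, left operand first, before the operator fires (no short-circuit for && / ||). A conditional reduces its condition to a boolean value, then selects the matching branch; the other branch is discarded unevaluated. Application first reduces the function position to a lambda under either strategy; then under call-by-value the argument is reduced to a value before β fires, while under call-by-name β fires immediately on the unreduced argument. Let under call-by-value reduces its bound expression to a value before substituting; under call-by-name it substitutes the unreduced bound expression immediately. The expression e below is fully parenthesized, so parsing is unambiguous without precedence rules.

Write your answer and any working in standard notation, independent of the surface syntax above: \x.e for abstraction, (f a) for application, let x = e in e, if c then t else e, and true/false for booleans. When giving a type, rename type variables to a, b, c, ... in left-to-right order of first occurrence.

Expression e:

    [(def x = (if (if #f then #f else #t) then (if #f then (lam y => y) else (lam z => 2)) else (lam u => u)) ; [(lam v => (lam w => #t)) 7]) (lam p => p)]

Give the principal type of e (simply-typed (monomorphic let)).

Answer: Bool

Trace:
  unify Bool ~ Bool
  unify Bool ~ Bool
  unify Bool ~ Bool
  unify Bool ~ Bool
y : a
\y._ : a -> a
\z._ : b -> Int
  unify a -> a ~ b -> Int
  unify a ~ b
  unify b ~ Int
u : c
\u._ : c -> c
  unify Int -> Int ~ c -> c
  unify Int ~ c
  unify Int ~ Int
let x : Int -> Int
\w._ : e -> Bool
\v._ : d -> e -> Bool
  unify d -> e -> Bool ~ Int -> f
  unify d ~ Int
  unify e -> Bool ~ f
_ _ : e -> Bool
p : g
\p._ : g -> g
  unify e -> Bool ~ (g -> g) -> h
  unify e ~ g -> g
  unify Bool ~ h
_ _ : Bool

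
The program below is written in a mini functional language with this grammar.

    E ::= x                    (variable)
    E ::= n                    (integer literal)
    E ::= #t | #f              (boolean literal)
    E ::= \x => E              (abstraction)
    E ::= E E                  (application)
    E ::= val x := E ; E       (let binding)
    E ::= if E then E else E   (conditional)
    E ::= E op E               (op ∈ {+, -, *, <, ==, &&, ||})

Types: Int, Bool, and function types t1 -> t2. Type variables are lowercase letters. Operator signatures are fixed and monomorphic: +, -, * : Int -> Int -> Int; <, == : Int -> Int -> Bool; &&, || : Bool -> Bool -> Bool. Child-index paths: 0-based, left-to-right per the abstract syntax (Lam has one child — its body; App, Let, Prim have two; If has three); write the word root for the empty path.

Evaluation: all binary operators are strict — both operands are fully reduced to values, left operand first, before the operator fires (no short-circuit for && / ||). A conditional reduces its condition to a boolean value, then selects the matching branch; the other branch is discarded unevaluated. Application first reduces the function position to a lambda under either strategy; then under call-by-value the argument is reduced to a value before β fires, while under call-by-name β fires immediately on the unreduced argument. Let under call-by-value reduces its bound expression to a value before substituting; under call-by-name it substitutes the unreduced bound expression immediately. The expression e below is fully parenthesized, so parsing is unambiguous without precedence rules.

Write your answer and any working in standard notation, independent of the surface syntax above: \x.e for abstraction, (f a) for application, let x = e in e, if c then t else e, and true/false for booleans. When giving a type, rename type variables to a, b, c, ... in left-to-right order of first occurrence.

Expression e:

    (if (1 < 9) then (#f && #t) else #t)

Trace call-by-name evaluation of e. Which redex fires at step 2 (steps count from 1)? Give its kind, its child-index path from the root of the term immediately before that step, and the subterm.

Working:
step 0: (if (1 < 9) then (false && true) else true)
step 1: [delta@0] (if true then (false && true) else true)
step 2: [if@root] (false && true)

Answer: if at root : (if true then (false && true) else true)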